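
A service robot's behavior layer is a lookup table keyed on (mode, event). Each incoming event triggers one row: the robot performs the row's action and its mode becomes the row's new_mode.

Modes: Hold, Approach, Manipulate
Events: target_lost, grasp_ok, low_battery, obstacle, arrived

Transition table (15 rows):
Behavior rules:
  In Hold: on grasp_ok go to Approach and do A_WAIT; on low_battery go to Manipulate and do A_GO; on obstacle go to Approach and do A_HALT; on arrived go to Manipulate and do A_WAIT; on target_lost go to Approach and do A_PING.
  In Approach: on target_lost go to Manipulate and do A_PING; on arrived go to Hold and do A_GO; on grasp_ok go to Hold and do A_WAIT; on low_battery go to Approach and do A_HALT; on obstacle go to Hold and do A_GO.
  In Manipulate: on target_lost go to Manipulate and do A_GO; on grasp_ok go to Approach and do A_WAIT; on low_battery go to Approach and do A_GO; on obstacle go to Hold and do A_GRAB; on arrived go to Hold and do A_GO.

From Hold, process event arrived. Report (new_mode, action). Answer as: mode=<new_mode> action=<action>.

mode=Manipulate action=A_WAIT

current mode = Hold; filter table to that mode:
  (Hold, grasp_ok) → (Approach, A_WAIT)
  (Hold, low_battery) → (Manipulate, A_GO)
  (Hold, obstacle) → (Approach, A_HALT)
  (Hold, arrived) → (Manipulate, A_WAIT)  ← event matches
  (Hold, target_lost) → (Approach, A_PING)
event = arrived selects (Manipulate, A_WAIT)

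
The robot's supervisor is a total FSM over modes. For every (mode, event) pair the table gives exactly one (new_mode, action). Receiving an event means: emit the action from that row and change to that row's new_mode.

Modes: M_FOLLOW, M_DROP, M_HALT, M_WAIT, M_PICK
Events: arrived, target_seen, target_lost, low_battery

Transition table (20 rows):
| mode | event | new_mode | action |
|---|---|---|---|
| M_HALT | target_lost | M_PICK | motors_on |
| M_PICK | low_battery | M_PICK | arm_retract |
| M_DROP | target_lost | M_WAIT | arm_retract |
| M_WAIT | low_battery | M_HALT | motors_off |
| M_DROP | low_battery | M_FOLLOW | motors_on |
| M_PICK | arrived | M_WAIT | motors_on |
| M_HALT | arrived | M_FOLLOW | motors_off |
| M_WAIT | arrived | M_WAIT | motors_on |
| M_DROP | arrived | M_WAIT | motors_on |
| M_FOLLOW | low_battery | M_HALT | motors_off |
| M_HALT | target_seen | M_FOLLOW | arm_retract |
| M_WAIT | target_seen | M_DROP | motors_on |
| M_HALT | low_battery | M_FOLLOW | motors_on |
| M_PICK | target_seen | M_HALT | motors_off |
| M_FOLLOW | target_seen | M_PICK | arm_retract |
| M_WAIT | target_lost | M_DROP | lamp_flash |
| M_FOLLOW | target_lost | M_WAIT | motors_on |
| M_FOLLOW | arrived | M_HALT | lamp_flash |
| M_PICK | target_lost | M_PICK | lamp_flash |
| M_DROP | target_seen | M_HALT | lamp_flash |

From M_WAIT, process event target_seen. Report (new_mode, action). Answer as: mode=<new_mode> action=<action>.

mode=M_DROP action=motors_on

current mode = M_WAIT; filter table to that mode:
  (M_WAIT, low_battery) → (M_HALT, motors_off)
  (M_WAIT, arrived) → (M_WAIT, motors_on)
  (M_WAIT, target_seen) → (M_DROP, motors_on)  ← event matches
  (M_WAIT, target_lost) → (M_DROP, lamp_flash)
event = target_seen selects (M_DROP, motors_on)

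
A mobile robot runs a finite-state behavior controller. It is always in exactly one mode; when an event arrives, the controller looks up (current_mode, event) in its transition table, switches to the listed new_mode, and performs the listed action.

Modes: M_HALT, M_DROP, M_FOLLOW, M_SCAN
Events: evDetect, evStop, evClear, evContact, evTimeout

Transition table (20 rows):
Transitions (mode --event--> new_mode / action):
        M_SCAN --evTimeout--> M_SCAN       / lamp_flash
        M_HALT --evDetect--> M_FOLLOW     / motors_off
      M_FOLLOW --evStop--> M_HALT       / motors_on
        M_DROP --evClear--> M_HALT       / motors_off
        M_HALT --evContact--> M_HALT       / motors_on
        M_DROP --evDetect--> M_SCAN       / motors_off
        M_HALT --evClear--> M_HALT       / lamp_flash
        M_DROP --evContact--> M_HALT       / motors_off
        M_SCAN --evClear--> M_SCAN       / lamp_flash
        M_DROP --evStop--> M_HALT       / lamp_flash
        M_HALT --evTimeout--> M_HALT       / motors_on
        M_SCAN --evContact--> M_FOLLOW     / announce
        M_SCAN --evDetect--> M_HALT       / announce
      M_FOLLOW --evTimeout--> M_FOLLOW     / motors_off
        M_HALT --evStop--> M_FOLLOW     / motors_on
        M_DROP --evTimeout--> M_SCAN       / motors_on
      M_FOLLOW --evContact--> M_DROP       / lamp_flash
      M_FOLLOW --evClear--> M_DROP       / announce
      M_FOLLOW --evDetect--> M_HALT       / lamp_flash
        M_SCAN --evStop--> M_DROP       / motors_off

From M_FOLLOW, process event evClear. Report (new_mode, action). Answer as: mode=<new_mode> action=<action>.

current mode = M_FOLLOW; filter table to that mode:
  (M_FOLLOW, evStop) → (M_HALT, motors_on)
  (M_FOLLOW, evTimeout) → (M_FOLLOW, motors_off)
  (M_FOLLOW, evContact) → (M_DROP, lamp_flash)
  (M_FOLLOW, evClear) → (M_DROP, announce)  ← event matches
  (M_FOLLOW, evDetect) → (M_HALT, lamp_flash)
event = evClear selects (M_DROP, announce)

mode=M_DROP action=announce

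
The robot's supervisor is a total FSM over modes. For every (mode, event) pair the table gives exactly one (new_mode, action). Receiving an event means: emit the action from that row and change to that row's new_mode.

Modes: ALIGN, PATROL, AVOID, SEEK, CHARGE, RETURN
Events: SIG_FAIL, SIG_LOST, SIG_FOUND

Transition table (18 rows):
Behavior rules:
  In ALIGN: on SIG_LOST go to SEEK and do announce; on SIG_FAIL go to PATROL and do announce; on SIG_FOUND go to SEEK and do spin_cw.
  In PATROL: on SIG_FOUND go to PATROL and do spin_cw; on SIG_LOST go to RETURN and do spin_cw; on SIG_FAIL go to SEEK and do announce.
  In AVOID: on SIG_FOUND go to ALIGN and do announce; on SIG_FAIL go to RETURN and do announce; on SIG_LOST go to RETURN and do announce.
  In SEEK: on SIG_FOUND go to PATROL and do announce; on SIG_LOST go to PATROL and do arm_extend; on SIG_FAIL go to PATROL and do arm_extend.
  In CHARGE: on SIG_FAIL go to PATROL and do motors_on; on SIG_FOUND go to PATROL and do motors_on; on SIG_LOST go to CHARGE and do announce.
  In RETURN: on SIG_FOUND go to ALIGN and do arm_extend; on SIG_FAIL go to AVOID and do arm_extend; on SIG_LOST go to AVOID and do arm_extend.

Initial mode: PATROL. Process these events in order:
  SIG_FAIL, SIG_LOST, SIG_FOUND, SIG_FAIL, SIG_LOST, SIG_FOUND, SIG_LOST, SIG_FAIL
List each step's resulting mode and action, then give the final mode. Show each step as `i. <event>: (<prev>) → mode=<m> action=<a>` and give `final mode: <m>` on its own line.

final mode: AVOID

1. SIG_FAIL: (PATROL) → mode=SEEK action=announce
2. SIG_LOST: (SEEK) → mode=PATROL action=arm_extend
3. SIG_FOUND: (PATROL) → mode=PATROL action=spin_cw
4. SIG_FAIL: (PATROL) → mode=SEEK action=announce
5. SIG_LOST: (SEEK) → mode=PATROL action=arm_extend
6. SIG_FOUND: (PATROL) → mode=PATROL action=spin_cw
7. SIG_LOST: (PATROL) → mode=RETURN action=spin_cw
8. SIG_FAIL: (RETURN) → mode=AVOID action=arm_extend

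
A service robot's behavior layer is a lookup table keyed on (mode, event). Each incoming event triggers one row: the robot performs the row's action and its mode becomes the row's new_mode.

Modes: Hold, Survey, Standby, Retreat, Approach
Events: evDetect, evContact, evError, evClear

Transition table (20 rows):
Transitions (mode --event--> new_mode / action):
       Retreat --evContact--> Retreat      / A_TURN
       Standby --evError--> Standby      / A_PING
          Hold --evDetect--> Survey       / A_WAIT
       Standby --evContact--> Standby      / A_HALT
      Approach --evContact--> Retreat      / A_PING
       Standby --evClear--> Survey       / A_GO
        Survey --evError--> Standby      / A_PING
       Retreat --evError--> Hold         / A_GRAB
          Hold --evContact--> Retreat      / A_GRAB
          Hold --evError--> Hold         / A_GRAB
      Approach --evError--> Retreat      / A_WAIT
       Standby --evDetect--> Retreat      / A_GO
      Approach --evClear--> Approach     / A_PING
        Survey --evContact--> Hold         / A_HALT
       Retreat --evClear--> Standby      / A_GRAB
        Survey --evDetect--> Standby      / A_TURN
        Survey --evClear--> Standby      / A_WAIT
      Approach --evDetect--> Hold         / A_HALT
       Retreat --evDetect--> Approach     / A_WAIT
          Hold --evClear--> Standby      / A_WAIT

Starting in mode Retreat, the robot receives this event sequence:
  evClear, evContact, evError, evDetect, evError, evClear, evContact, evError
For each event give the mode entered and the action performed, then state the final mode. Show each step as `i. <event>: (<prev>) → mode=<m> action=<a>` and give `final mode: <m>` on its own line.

1. evClear: (Retreat) → mode=Standby action=A_GRAB
2. evContact: (Standby) → mode=Standby action=A_HALT
3. evError: (Standby) → mode=Standby action=A_PING
4. evDetect: (Standby) → mode=Retreat action=A_GO
5. evError: (Retreat) → mode=Hold action=A_GRAB
6. evClear: (Hold) → mode=Standby action=A_WAIT
7. evContact: (Standby) → mode=Standby action=A_HALT
8. evError: (Standby) → mode=Standby action=A_PING

final mode: Standby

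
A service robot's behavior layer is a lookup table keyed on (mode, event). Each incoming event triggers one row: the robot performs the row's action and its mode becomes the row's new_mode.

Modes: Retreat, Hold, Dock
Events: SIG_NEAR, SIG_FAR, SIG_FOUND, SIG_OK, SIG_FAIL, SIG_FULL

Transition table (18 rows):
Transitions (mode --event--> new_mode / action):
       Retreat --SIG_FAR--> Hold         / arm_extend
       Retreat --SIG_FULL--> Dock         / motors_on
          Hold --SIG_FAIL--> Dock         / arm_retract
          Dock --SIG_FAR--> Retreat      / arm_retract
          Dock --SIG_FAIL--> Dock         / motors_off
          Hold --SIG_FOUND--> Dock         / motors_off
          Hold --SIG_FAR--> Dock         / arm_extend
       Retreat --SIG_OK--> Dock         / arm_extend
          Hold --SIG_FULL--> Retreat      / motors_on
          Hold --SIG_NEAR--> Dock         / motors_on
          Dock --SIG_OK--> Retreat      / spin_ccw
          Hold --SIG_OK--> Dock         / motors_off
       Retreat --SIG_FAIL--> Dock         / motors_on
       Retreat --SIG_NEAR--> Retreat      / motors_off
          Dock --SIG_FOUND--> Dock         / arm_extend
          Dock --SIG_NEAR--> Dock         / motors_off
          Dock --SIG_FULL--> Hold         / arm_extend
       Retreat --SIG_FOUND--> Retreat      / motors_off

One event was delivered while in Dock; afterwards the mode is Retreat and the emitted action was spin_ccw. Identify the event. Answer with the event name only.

try SIG_NEAR: (Dock, SIG_NEAR) → (Dock, motors_off)
try SIG_FAR: (Dock, SIG_FAR) → (Retreat, arm_retract)
try SIG_FOUND: (Dock, SIG_FOUND) → (Dock, arm_extend)
try SIG_OK: (Dock, SIG_OK) → (Retreat, spin_ccw)  ← matches
try SIG_FAIL: (Dock, SIG_FAIL) → (Dock, motors_off)
try SIG_FULL: (Dock, SIG_FULL) → (Hold, arm_extend)

SIG_OK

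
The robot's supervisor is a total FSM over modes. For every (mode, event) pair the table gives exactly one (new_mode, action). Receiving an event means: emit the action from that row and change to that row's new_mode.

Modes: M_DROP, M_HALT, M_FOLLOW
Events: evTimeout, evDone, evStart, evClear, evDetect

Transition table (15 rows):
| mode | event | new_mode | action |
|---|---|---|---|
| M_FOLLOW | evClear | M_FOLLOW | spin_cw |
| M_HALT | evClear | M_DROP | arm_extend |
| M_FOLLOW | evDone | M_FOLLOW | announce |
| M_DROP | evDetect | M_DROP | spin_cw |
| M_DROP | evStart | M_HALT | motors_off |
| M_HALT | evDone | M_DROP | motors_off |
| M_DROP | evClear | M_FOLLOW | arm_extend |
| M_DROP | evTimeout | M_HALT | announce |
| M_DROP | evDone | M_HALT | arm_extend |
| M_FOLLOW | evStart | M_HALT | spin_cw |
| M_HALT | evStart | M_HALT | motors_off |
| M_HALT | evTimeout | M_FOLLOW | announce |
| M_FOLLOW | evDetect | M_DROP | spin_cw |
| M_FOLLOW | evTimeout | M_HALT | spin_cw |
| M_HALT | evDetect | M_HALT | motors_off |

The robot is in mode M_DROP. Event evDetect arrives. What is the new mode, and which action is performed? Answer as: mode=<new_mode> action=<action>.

current mode = M_DROP; filter table to that mode:
  (M_DROP, evDetect) → (M_DROP, spin_cw)  ← event matches
  (M_DROP, evStart) → (M_HALT, motors_off)
  (M_DROP, evClear) → (M_FOLLOW, arm_extend)
  (M_DROP, evTimeout) → (M_HALT, announce)
  (M_DROP, evDone) → (M_HALT, arm_extend)
event = evDetect selects (M_DROP, spin_cw)

mode=M_DROP action=spin_cw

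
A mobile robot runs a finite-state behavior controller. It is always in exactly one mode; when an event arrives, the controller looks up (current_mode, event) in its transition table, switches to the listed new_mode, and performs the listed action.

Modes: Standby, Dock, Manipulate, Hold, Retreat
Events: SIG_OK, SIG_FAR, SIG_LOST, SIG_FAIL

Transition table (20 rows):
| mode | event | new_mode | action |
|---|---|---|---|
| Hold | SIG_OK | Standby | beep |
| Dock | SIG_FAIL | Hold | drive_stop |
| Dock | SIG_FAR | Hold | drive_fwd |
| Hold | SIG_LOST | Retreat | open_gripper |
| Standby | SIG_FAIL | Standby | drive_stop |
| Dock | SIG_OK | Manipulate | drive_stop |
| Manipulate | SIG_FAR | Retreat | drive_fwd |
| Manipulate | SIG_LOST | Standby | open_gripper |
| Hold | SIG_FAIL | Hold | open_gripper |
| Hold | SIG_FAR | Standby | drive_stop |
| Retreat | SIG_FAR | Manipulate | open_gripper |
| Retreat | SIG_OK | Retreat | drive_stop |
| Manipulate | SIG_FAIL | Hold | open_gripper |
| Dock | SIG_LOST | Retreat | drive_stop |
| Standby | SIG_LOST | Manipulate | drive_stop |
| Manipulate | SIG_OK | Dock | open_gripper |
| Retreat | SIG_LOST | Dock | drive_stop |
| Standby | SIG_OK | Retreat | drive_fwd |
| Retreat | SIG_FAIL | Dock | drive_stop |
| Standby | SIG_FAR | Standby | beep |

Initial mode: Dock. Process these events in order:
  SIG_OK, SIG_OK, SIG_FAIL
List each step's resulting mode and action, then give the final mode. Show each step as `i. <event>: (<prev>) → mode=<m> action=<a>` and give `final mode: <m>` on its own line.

1. SIG_OK: (Dock) → mode=Manipulate action=drive_stop
2. SIG_OK: (Manipulate) → mode=Dock action=open_gripper
3. SIG_FAIL: (Dock) → mode=Hold action=drive_stop

final mode: Hold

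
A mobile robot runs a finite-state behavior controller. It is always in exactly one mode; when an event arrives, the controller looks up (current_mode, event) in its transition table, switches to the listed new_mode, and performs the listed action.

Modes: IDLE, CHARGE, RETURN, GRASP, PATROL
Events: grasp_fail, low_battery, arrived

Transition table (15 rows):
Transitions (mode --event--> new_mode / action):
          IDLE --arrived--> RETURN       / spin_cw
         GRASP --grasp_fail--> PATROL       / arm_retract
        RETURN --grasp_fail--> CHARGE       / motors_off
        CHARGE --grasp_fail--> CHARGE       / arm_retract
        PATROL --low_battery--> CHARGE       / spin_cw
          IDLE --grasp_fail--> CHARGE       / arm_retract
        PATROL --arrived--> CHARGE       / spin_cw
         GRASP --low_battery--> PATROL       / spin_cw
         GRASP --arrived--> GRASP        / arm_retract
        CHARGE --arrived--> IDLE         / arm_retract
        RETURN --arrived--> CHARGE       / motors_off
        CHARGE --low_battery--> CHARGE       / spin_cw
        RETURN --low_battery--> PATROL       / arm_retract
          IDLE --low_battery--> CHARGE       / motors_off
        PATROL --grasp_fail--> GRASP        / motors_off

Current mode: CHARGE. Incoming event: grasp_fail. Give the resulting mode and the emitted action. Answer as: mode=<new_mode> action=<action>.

current mode = CHARGE; filter table to that mode:
  (CHARGE, grasp_fail) → (CHARGE, arm_retract)  ← event matches
  (CHARGE, arrived) → (IDLE, arm_retract)
  (CHARGE, low_battery) → (CHARGE, spin_cw)
event = grasp_fail selects (CHARGE, arm_retract)

mode=CHARGE action=arm_retract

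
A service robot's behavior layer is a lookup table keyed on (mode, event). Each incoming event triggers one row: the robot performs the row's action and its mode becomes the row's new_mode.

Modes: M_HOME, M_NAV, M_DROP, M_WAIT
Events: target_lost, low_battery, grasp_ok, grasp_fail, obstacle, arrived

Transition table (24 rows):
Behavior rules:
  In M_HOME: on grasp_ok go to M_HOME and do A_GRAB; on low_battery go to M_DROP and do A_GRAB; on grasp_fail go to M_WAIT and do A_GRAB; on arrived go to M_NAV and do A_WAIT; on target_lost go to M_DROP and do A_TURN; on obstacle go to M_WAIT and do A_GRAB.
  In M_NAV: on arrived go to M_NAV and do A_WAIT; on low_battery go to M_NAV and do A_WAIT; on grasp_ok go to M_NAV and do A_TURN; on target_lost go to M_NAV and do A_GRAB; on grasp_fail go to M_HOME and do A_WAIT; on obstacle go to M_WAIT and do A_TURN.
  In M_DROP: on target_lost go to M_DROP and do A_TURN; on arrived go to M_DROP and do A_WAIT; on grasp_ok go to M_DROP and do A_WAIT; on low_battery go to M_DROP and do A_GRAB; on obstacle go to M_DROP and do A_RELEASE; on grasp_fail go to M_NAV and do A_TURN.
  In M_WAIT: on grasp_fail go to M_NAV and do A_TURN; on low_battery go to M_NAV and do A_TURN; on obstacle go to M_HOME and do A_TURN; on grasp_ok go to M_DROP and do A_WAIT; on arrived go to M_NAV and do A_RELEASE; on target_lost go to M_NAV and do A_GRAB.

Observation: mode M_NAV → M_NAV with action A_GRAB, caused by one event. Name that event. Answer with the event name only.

try target_lost: (M_NAV, target_lost) → (M_NAV, A_GRAB)  ← matches
try low_battery: (M_NAV, low_battery) → (M_NAV, A_WAIT)
try grasp_ok: (M_NAV, grasp_ok) → (M_NAV, A_TURN)
try grasp_fail: (M_NAV, grasp_fail) → (M_HOME, A_WAIT)
try obstacle: (M_NAV, obstacle) → (M_WAIT, A_TURN)
try arrived: (M_NAV, arrived) → (M_NAV, A_WAIT)

target_lost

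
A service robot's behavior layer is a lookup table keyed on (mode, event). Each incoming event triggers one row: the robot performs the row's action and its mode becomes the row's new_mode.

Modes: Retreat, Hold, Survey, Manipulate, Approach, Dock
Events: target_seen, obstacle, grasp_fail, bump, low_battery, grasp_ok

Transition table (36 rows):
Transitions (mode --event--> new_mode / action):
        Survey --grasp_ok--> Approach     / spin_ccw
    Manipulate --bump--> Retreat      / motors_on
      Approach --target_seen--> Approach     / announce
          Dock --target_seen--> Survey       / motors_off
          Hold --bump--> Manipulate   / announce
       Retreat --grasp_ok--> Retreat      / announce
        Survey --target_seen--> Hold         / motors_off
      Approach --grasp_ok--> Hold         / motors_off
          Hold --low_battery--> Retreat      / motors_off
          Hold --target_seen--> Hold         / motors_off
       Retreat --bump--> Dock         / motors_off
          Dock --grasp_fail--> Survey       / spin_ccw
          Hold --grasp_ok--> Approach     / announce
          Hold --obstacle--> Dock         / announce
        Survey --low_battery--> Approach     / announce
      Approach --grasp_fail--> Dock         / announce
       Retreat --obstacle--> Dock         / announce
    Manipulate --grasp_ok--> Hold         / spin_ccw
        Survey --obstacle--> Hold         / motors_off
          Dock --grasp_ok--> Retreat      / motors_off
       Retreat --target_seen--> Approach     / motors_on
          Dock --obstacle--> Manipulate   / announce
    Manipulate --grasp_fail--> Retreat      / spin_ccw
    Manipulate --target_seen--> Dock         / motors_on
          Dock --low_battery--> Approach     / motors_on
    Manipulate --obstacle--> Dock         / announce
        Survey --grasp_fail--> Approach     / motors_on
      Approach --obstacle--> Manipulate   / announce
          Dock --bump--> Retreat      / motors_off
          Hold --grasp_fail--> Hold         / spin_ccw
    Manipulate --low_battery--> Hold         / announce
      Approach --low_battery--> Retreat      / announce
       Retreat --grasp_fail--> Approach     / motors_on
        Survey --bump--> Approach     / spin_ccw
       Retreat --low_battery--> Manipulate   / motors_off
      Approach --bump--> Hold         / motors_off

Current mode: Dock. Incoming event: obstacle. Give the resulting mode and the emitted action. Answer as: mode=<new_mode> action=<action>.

current mode = Dock; filter table to that mode:
  (Dock, target_seen) → (Survey, motors_off)
  (Dock, grasp_fail) → (Survey, spin_ccw)
  (Dock, grasp_ok) → (Retreat, motors_off)
  (Dock, obstacle) → (Manipulate, announce)  ← event matches
  (Dock, low_battery) → (Approach, motors_on)
  (Dock, bump) → (Retreat, motors_off)
event = obstacle selects (Manipulate, announce)

mode=Manipulate action=announce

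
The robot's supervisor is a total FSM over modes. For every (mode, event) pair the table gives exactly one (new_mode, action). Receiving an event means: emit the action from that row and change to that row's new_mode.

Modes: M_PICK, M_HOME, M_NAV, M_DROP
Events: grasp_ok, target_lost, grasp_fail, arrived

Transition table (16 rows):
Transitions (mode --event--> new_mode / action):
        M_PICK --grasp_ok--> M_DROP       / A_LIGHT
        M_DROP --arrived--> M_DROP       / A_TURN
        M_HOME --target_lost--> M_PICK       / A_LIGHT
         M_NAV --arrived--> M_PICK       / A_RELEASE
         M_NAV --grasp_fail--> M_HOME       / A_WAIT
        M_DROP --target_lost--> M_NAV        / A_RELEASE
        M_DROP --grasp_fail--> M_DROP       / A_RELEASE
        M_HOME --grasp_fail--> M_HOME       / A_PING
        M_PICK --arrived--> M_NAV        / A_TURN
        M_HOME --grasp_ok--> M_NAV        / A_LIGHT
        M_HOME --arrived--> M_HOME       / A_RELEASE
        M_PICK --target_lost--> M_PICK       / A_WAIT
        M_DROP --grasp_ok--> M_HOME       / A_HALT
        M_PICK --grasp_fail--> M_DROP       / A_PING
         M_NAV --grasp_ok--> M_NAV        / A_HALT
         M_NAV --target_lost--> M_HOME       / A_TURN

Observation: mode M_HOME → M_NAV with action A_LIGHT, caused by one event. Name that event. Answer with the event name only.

try grasp_ok: (M_HOME, grasp_ok) → (M_NAV, A_LIGHT)  ← matches
try target_lost: (M_HOME, target_lost) → (M_PICK, A_LIGHT)
try grasp_fail: (M_HOME, grasp_fail) → (M_HOME, A_PING)
try arrived: (M_HOME, arrived) → (M_HOME, A_RELEASE)

grasp_ok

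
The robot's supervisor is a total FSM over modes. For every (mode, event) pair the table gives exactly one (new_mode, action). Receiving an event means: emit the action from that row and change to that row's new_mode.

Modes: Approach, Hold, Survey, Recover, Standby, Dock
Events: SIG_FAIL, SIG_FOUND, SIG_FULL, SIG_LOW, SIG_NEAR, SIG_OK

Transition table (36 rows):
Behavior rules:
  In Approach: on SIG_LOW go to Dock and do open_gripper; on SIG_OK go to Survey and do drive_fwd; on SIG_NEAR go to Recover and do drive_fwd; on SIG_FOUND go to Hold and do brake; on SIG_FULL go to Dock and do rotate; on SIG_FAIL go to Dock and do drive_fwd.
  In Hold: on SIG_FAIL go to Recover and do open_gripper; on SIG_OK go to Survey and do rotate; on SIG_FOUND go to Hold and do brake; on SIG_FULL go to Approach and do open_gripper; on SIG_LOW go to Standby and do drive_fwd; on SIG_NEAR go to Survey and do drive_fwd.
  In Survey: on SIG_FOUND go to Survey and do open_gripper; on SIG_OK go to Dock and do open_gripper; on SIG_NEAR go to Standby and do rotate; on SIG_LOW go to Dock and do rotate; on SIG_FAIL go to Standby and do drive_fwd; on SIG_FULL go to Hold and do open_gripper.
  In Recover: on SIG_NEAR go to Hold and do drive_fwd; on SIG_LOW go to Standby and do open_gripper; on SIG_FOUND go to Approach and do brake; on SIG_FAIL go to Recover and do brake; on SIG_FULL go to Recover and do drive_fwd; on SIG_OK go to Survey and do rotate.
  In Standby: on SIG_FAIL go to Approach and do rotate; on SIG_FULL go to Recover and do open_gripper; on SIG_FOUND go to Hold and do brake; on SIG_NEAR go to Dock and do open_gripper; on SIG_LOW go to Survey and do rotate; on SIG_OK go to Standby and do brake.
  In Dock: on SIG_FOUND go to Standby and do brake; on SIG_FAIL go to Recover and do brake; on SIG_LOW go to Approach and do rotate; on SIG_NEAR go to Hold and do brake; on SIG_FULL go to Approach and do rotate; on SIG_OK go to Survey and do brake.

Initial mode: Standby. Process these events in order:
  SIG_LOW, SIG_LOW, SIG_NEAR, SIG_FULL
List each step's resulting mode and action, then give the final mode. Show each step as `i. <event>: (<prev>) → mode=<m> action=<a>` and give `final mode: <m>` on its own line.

final mode: Approach

1. SIG_LOW: (Standby) → mode=Survey action=rotate
2. SIG_LOW: (Survey) → mode=Dock action=rotate
3. SIG_NEAR: (Dock) → mode=Hold action=brake
4. SIG_FULL: (Hold) → mode=Approach action=open_gripper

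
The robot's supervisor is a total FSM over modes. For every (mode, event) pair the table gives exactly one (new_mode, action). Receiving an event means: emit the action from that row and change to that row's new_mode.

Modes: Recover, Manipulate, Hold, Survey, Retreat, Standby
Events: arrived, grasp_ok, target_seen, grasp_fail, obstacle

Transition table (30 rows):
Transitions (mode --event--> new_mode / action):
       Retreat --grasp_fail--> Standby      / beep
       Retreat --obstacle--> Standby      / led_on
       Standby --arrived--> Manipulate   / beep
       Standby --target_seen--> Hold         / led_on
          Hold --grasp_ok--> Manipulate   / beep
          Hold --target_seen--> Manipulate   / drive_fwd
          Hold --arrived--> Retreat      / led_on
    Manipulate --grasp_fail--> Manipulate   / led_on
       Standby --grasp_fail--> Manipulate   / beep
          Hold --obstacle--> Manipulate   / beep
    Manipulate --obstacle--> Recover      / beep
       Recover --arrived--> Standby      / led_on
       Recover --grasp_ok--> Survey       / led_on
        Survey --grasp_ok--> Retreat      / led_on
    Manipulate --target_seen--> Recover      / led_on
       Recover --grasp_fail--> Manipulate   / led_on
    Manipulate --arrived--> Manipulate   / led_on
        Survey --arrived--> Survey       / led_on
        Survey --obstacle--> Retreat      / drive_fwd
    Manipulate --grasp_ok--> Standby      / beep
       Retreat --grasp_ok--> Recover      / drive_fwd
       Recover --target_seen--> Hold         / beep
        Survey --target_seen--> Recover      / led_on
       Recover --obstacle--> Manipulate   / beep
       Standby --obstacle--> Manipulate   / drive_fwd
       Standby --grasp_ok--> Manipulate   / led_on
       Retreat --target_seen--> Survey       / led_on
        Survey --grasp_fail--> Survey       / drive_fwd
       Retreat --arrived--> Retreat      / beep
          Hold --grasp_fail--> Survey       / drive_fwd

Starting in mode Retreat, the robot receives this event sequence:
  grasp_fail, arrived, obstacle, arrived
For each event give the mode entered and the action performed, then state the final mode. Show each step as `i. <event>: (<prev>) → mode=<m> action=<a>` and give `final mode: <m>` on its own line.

final mode: Standby

1. grasp_fail: (Retreat) → mode=Standby action=beep
2. arrived: (Standby) → mode=Manipulate action=beep
3. obstacle: (Manipulate) → mode=Recover action=beep
4. arrived: (Recover) → mode=Standby action=led_on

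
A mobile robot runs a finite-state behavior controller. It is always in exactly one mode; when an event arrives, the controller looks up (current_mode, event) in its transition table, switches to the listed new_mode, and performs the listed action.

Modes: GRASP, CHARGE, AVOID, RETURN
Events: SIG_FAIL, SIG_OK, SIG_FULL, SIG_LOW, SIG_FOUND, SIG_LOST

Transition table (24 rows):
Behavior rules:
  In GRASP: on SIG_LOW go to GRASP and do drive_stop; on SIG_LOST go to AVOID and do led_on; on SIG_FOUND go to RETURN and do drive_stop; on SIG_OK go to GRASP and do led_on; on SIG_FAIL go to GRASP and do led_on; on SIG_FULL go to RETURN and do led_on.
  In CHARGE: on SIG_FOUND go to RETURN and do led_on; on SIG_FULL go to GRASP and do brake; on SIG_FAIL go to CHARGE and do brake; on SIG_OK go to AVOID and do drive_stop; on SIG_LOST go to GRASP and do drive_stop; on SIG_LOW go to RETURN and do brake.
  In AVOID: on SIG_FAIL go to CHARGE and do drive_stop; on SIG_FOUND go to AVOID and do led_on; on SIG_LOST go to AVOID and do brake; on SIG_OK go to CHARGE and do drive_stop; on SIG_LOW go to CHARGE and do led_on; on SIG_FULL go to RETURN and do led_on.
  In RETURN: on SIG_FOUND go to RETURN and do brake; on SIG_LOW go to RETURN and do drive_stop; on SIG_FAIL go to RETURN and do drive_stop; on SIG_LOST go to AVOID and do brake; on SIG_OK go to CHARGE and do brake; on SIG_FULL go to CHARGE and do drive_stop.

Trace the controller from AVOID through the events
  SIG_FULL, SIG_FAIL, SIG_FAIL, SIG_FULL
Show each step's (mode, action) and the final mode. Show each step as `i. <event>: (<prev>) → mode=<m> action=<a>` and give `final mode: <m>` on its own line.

final mode: CHARGE

1. SIG_FULL: (AVOID) → mode=RETURN action=led_on
2. SIG_FAIL: (RETURN) → mode=RETURN action=drive_stop
3. SIG_FAIL: (RETURN) → mode=RETURN action=drive_stop
4. SIG_FULL: (RETURN) → mode=CHARGE action=drive_stop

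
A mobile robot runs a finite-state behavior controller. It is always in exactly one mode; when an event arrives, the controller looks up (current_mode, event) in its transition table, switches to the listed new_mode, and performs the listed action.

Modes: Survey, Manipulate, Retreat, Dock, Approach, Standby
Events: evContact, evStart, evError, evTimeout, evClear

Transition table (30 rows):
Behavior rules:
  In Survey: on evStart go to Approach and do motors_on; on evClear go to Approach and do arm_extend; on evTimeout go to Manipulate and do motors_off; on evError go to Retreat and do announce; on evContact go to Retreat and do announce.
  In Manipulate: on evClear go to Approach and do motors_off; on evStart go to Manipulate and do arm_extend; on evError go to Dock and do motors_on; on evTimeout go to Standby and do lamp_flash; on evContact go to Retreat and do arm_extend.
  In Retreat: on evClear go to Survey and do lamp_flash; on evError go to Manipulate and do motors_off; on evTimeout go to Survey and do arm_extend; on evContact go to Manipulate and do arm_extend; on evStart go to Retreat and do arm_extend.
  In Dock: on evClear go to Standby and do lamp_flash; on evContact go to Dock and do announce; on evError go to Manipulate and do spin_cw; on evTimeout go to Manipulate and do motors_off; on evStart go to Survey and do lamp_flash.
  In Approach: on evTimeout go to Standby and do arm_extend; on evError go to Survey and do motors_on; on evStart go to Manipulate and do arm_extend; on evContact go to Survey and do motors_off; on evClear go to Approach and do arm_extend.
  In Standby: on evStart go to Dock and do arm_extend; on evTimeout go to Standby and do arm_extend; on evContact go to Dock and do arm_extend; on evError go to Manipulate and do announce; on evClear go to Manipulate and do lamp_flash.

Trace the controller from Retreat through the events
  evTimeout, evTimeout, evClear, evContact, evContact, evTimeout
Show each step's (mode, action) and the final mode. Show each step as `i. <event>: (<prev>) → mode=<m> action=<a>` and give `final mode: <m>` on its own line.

final mode: Survey

1. evTimeout: (Retreat) → mode=Survey action=arm_extend
2. evTimeout: (Survey) → mode=Manipulate action=motors_off
3. evClear: (Manipulate) → mode=Approach action=motors_off
4. evContact: (Approach) → mode=Survey action=motors_off
5. evContact: (Survey) → mode=Retreat action=announce
6. evTimeout: (Retreat) → mode=Survey action=arm_extend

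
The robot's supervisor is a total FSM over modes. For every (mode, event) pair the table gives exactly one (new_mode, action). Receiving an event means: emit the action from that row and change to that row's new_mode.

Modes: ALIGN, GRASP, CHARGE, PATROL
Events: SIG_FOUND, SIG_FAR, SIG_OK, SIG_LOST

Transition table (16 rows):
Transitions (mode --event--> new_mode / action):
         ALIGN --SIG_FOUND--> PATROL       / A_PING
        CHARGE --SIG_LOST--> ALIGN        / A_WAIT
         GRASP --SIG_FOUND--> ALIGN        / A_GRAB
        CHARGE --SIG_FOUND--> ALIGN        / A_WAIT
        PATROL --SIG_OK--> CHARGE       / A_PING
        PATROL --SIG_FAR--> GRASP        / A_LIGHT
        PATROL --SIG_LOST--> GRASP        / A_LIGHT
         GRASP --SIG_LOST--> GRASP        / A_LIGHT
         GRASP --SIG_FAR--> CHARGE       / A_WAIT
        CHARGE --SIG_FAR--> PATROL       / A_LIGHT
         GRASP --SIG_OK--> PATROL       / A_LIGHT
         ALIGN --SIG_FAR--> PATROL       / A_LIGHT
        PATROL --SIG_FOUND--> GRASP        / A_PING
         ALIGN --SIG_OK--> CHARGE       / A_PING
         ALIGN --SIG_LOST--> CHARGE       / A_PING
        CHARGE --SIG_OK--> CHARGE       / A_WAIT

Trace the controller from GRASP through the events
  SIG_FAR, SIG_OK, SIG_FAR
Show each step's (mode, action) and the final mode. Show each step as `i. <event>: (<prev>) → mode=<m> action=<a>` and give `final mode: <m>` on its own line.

final mode: PATROL

1. SIG_FAR: (GRASP) → mode=CHARGE action=A_WAIT
2. SIG_OK: (CHARGE) → mode=CHARGE action=A_WAIT
3. SIG_FAR: (CHARGE) → mode=PATROL action=A_LIGHT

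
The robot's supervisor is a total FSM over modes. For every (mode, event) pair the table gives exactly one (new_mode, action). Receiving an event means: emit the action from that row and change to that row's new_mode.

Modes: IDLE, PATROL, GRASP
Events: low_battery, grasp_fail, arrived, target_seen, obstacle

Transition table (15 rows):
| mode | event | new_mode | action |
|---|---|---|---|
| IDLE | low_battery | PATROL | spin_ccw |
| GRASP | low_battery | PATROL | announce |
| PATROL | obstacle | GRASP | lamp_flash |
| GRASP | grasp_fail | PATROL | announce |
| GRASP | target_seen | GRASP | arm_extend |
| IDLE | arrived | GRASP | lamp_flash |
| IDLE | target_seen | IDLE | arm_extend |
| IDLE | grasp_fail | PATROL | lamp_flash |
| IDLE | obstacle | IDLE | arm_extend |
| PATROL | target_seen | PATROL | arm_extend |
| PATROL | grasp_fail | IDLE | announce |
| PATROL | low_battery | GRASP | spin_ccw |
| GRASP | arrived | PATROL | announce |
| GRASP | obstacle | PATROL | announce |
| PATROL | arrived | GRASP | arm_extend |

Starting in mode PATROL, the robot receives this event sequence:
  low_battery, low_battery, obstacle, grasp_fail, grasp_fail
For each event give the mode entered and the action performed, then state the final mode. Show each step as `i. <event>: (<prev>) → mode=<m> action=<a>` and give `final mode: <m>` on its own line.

1. low_battery: (PATROL) → mode=GRASP action=spin_ccw
2. low_battery: (GRASP) → mode=PATROL action=announce
3. obstacle: (PATROL) → mode=GRASP action=lamp_flash
4. grasp_fail: (GRASP) → mode=PATROL action=announce
5. grasp_fail: (PATROL) → mode=IDLE action=announce

final mode: IDLE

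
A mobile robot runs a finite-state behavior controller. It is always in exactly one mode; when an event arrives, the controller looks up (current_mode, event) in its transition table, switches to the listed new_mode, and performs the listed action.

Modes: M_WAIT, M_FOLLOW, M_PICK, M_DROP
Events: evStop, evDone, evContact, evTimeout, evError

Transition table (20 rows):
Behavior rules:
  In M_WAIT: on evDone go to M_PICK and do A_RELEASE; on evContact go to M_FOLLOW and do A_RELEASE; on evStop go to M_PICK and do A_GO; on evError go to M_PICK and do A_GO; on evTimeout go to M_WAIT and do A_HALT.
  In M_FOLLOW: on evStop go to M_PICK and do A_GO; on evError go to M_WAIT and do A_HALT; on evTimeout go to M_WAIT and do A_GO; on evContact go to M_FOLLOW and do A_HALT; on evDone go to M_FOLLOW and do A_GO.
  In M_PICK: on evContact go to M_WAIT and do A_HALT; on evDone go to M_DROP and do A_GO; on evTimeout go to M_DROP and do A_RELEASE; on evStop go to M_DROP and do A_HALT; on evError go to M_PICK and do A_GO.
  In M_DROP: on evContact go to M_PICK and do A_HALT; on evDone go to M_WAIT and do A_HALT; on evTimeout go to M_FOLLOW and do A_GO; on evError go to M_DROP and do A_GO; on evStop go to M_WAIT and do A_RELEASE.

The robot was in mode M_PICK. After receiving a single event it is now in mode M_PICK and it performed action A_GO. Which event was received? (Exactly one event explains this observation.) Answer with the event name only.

evError

try evStop: (M_PICK, evStop) → (M_DROP, A_HALT)
try evDone: (M_PICK, evDone) → (M_DROP, A_GO)
try evContact: (M_PICK, evContact) → (M_WAIT, A_HALT)
try evTimeout: (M_PICK, evTimeout) → (M_DROP, A_RELEASE)
try evError: (M_PICK, evError) → (M_PICK, A_GO)  ← matches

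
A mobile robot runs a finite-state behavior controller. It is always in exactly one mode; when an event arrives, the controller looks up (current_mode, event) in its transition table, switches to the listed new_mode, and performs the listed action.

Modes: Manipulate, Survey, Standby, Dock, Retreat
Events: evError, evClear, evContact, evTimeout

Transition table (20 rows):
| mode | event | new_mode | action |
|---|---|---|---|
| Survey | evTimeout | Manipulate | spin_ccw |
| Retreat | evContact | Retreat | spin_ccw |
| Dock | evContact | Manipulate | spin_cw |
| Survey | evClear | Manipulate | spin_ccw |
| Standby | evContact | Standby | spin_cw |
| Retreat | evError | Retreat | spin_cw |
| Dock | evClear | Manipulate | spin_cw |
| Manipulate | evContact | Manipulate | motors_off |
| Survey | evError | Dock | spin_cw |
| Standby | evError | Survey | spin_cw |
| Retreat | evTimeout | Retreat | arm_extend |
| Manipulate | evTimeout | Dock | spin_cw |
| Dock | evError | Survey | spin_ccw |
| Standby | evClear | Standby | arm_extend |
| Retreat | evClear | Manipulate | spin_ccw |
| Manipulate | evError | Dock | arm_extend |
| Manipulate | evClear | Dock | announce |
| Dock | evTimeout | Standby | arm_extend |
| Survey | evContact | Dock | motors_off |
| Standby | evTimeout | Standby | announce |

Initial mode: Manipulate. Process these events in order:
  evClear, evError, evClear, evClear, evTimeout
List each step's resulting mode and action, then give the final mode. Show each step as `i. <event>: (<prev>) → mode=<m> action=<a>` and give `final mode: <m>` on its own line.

1. evClear: (Manipulate) → mode=Dock action=announce
2. evError: (Dock) → mode=Survey action=spin_ccw
3. evClear: (Survey) → mode=Manipulate action=spin_ccw
4. evClear: (Manipulate) → mode=Dock action=announce
5. evTimeout: (Dock) → mode=Standby action=arm_extend

final mode: Standby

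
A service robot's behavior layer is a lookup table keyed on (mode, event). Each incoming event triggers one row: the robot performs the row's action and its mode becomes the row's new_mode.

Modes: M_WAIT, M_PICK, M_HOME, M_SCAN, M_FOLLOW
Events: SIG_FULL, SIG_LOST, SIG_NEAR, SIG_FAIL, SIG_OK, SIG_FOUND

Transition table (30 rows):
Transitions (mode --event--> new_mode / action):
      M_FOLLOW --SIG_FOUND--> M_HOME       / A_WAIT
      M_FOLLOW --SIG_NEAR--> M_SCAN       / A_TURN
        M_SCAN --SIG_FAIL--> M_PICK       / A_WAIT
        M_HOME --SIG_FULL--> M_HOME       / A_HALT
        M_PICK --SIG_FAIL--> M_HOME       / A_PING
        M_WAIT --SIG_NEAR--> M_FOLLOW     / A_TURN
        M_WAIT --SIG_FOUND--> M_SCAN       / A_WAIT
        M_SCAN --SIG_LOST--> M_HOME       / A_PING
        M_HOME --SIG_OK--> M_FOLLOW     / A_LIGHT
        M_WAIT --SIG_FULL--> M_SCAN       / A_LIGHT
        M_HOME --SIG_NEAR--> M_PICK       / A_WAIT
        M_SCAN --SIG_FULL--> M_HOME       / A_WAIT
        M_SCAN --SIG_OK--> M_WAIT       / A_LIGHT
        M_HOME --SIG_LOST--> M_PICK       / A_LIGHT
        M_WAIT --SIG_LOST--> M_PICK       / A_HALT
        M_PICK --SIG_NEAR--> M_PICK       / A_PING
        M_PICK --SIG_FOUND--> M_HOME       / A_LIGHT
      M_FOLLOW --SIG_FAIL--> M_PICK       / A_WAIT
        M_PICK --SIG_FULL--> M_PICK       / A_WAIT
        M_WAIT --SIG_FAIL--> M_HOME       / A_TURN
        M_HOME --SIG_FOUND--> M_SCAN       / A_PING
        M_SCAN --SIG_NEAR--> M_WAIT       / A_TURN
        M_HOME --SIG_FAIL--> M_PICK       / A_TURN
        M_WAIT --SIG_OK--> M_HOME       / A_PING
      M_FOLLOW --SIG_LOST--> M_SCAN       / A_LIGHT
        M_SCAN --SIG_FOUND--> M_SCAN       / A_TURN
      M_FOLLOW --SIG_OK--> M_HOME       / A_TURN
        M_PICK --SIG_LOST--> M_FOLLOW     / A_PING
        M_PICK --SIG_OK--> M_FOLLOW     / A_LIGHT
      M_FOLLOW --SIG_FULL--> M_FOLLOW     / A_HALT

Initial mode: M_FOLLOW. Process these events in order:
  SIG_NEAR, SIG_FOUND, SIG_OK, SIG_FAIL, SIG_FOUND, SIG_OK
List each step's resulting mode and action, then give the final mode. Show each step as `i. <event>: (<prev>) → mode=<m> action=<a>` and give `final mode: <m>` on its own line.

1. SIG_NEAR: (M_FOLLOW) → mode=M_SCAN action=A_TURN
2. SIG_FOUND: (M_SCAN) → mode=M_SCAN action=A_TURN
3. SIG_OK: (M_SCAN) → mode=M_WAIT action=A_LIGHT
4. SIG_FAIL: (M_WAIT) → mode=M_HOME action=A_TURN
5. SIG_FOUND: (M_HOME) → mode=M_SCAN action=A_PING
6. SIG_OK: (M_SCAN) → mode=M_WAIT action=A_LIGHT

final mode: M_WAIT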